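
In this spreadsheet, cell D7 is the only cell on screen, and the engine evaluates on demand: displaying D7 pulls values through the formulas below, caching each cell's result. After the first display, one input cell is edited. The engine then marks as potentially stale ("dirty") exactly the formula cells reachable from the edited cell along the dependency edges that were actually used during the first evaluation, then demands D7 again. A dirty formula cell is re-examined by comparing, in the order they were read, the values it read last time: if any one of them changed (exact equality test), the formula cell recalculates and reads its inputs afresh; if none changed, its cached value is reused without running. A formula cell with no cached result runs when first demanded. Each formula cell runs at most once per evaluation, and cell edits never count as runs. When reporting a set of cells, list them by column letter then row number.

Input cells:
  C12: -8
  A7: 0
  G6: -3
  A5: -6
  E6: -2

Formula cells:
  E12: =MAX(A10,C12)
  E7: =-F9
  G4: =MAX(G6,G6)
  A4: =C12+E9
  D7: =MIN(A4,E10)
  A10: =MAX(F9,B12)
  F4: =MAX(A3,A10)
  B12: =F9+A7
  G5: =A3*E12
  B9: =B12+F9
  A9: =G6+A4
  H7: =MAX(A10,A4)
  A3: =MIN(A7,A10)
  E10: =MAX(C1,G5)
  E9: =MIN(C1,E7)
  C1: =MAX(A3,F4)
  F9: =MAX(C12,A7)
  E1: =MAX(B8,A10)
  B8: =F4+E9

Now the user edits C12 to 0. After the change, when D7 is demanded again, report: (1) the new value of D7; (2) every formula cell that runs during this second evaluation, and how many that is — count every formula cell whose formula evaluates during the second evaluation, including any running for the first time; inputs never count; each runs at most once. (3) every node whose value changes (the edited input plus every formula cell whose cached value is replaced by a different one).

Initial pass — values computed on the first demand:
  F9 = MAX(-8, 0) = 0
  B12 = 0 + 0 = 0
  A10 = MAX(0, 0) = 0
  A3 = MIN(0, 0) = 0
  E7 = -(0) = 0
  E12 = MAX(0, -8) = 0
  F4 = MAX(0, 0) = 0
  C1 = MAX(0, 0) = 0
  E9 = MIN(0, 0) = 0
  A4 = -8 + 0 = -8
  G5 = 0 * 0 = 0
  E10 = MAX(0, 0) = 0
  D7 = MIN(-8, 0) = -8

Second demand — change propagation:
  F9: re-runs because C12 -8->0; new result 0 (unchanged).
  B12: re-examined; everything it read last time is the same (F9 unchanged, A7 unchanged) — cache 0 kept, no run.
  A10: re-examined; everything it read last time is the same (F9 unchanged, B12 unchanged) — cache 0 kept, no run.
  A3: re-examined; everything it read last time is the same (A7 unchanged, A10 unchanged) — cache 0 kept, no run.
  E7: re-examined; everything it read last time is the same (F9 unchanged) — cache 0 kept, no run.
  E12: re-runs because C12 -8->0; new result 0 (unchanged).
  F4: re-examined; everything it read last time is the same (A3 unchanged, A10 unchanged) — cache 0 kept, no run.
  C1: re-examined; everything it read last time is the same (A3 unchanged, F4 unchanged) — cache 0 kept, no run.
  E9: re-examined; everything it read last time is the same (C1 unchanged, E7 unchanged) — cache 0 kept, no run.
  A4: re-runs because C12 -8->0; new result 0.
  G5: re-examined; everything it read last time is the same (A3 unchanged, E12 unchanged) — cache 0 kept, no run.
  E10: re-examined; everything it read last time is the same (C1 unchanged, G5 unchanged) — cache 0 kept, no run.
  D7: re-runs because A4 -8->0; new result 0.

The important point: at B12 every value read last time is unchanged, so the dirty flag clears without a run.

D7 now evaluates to 0.
Run set: A4, D7, E12, F9 (4 run).
Changed values: A4, C12, D7.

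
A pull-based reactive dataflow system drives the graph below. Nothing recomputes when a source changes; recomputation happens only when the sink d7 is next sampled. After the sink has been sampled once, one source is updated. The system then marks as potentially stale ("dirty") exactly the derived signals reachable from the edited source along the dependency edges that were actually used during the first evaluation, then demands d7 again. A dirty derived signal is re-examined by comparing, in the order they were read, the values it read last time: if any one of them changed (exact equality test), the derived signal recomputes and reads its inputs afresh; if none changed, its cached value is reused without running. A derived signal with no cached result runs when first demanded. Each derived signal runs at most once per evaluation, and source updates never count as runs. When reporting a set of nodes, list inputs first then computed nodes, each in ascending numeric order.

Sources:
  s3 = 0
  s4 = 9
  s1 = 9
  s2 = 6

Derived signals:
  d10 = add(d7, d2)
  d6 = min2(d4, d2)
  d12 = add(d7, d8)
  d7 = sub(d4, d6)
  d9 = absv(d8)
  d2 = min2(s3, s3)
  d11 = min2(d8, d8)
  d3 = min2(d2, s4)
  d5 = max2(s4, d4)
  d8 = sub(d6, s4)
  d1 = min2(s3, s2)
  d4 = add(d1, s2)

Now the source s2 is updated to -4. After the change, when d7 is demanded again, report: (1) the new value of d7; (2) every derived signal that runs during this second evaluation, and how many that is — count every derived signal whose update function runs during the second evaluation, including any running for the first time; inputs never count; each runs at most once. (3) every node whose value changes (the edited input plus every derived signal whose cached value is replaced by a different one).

New value of d7: 0.
Derived signals that run: d1, d4, d6, d7 — 4 in total.
Values that change: s2, d1, d4, d6, d7.

First evaluation (everything demanded from the output):
  d1 = min2(0, 6) = 0
  d2 = min2(0, 0) = 0
  d4 = add(0, 6) = 6
  d6 = min2(6, 0) = 0
  d7 = sub(6, 0) = 6

Propagation after the edit:
  d1: runs — s2 6->-4; result -4.
  d4: runs — d1 0->-4; s2 6->-4; result -8.
  d6: runs — d4 6->-8; result -8.
  d7: runs — d4 6->-8; d6 0->-8; result 0.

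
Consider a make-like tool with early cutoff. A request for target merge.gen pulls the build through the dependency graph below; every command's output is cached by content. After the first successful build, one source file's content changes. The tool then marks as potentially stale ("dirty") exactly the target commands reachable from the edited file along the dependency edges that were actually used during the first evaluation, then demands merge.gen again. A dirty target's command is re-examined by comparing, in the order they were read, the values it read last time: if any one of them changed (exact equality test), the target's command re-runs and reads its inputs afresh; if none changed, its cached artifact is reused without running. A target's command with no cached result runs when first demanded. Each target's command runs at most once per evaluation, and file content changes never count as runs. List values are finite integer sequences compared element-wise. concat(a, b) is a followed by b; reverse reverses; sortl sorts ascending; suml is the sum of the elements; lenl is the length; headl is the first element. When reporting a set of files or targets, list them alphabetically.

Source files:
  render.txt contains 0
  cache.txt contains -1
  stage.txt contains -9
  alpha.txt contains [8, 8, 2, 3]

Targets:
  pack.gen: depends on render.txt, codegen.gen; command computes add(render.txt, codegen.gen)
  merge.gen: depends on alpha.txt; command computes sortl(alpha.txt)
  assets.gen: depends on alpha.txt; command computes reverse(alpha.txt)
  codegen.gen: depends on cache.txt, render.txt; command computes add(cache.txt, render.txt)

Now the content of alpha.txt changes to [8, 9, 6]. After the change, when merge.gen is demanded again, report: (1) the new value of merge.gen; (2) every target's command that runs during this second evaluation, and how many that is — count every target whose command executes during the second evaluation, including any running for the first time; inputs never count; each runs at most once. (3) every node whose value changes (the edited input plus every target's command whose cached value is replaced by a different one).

Demanding merge.gen again yields [6, 8, 9].
1 target commands run: merge.gen.
The nodes whose values change: alpha.txt, merge.gen.

First demand of the output computes:
  merge.gen = sortl([8, 8, 2, 3]) = [2, 3, 8, 8]

After the edit, cleaning proceeds:
  merge.gen: a read changed (alpha.txt [8, 8, 2, 3]->[8, 9, 6]) — executes, giving [6, 8, 9].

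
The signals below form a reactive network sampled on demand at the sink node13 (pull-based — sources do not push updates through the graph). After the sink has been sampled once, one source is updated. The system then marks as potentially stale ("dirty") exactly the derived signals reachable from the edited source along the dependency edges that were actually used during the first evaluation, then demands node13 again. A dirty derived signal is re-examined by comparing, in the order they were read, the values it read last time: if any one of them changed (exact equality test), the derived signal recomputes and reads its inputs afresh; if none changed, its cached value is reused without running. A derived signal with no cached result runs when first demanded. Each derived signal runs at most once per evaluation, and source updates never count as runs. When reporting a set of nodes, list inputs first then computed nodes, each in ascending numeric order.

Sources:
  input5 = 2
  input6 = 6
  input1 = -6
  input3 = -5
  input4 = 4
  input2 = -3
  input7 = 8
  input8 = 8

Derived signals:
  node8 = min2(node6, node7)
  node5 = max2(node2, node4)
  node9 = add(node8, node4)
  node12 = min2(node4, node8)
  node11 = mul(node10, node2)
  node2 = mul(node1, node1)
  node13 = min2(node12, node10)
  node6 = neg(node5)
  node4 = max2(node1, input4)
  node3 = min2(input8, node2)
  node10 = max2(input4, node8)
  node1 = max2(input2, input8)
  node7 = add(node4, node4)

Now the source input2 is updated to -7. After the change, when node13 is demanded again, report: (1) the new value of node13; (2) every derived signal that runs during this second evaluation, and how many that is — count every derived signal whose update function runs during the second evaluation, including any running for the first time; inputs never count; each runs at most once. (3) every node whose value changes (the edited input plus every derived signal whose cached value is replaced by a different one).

node13 now evaluates to -64.
Run set: node1 (1 run).
Changed values: input2.
The important point: node1 recomputes to an identical value, and the output ends up unchanged.

Initial pass — values computed on the first demand:
  node1 = max2(-3, 8) = 8
  node2 = mul(8, 8) = 64
  node4 = max2(8, 4) = 8
  node5 = max2(64, 8) = 64
  node6 = neg(64) = -64
  node7 = add(8, 8) = 16
  node8 = min2(-64, 16) = -64
  node10 = max2(4, -64) = 4
  node12 = min2(8, -64) = -64
  node13 = min2(-64, 4) = -64

Second demand — change propagation:
  node1: re-runs because input2 -3->-7; new result 8 (unchanged).
  node2: re-examined; everything it read last time is the same (node1 unchanged, node1 unchanged) — cache 64 kept, no run.
  node4: re-examined; everything it read last time is the same (node1 unchanged, input4 unchanged) — cache 8 kept, no run.
  node5: re-examined; everything it read last time is the same (node2 unchanged, node4 unchanged) — cache 64 kept, no run.
  node6: re-examined; everything it read last time is the same (node5 unchanged) — cache -64 kept, no run.
  node7: re-examined; everything it read last time is the same (node4 unchanged, node4 unchanged) — cache 16 kept, no run.
  node8: re-examined; everything it read last time is the same (node6 unchanged, node7 unchanged) — cache -64 kept, no run.
  node10: re-examined; everything it read last time is the same (input4 unchanged, node8 unchanged) — cache 4 kept, no run.
  node12: re-examined; everything it read last time is the same (node4 unchanged, node8 unchanged) — cache -64 kept, no run.
  node13: re-examined; everything it read last time is the same (node12 unchanged, node10 unchanged) — cache -64 kept, no run.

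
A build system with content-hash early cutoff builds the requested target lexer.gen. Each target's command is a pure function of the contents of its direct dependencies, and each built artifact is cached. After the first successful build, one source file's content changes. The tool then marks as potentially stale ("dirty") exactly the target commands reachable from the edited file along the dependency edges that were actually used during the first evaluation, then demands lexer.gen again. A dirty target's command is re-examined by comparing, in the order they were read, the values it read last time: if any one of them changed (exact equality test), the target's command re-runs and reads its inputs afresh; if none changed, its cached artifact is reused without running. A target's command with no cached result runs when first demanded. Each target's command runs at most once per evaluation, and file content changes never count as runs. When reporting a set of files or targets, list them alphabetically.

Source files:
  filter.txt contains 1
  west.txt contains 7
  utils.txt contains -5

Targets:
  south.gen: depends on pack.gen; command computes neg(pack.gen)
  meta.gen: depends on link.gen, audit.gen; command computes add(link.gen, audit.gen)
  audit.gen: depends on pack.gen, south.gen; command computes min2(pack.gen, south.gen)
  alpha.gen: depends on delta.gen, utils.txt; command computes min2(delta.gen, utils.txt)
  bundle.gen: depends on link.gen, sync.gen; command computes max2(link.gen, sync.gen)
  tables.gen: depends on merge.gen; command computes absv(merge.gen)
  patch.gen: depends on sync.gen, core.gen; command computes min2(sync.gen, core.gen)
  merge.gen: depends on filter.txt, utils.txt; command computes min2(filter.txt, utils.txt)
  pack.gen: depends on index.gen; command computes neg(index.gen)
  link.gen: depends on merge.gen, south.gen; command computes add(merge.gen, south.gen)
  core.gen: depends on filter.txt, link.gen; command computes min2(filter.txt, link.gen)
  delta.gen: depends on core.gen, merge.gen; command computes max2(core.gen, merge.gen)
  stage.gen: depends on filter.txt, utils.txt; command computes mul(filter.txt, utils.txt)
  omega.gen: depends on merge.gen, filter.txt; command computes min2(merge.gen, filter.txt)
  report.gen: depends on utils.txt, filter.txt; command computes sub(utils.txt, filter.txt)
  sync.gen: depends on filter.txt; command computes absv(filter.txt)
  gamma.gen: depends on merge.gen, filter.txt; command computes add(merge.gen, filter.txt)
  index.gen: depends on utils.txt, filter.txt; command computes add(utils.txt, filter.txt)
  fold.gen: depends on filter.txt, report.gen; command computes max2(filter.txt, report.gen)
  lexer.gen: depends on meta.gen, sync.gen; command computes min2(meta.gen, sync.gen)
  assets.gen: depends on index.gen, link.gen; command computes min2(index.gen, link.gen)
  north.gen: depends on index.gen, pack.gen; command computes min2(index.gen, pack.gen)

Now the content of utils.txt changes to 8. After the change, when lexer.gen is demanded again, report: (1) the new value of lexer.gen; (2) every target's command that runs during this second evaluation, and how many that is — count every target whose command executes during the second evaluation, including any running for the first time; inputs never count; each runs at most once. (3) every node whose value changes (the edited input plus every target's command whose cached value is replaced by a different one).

New value of lexer.gen: 1.
Target commands that run: audit.gen, index.gen, lexer.gen, link.gen, merge.gen, meta.gen, pack.gen, south.gen — 8 in total.
Values that change: audit.gen, index.gen, lexer.gen, link.gen, merge.gen, meta.gen, pack.gen, south.gen, utils.txt.

First evaluation (everything demanded from the output):
  index.gen = add(-5, 1) = -4
  merge.gen = min2(1, -5) = -5
  pack.gen = neg(-4) = 4
  south.gen = neg(4) = -4
  audit.gen = min2(4, -4) = -4
  link.gen = add(-5, -4) = -9
  meta.gen = add(-9, -4) = -13
  sync.gen = absv(1) = 1
  lexer.gen = min2(-13, 1) = -13

Propagation after the edit:
  index.gen: runs — utils.txt -5->8; result 9.
  merge.gen: runs — utils.txt -5->8; result 1.
  pack.gen: runs — index.gen -4->9; result -9.
  south.gen: runs — pack.gen 4->-9; result 9.
  audit.gen: runs — pack.gen 4->-9; south.gen -4->9; result -9.
  link.gen: runs — merge.gen -5->1; south.gen -4->9; result 10.
  meta.gen: runs — link.gen -9->10; audit.gen -4->-9; result 1.
  lexer.gen: runs — meta.gen -13->1; result 1.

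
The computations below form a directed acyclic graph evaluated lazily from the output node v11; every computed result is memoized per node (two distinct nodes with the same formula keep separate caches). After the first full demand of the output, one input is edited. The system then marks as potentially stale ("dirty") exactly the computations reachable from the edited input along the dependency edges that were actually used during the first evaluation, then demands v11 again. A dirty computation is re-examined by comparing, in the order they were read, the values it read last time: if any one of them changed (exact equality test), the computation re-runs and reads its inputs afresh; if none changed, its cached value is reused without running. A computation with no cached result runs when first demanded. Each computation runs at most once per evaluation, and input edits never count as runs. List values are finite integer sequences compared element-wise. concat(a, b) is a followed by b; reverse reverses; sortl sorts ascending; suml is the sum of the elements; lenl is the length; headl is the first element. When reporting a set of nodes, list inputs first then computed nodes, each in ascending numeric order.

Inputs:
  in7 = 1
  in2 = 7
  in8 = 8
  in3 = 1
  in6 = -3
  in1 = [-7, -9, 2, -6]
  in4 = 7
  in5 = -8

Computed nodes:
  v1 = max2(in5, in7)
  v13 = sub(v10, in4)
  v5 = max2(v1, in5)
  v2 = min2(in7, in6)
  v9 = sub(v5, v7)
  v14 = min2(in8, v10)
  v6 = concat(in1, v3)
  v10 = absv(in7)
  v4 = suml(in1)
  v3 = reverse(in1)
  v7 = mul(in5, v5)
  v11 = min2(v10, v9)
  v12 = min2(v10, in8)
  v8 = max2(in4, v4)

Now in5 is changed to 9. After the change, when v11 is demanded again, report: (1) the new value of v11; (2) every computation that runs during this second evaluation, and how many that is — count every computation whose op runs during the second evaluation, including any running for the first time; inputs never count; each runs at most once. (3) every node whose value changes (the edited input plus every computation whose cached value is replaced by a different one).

Demanding v11 again yields -72.
5 computations run: v1, v5, v7, v9, v11.
The nodes whose values change: in5, v1, v5, v7, v9, v11.

First demand of the output computes:
  v1 = max2(-8, 1) = 1
  v5 = max2(1, -8) = 1
  v7 = mul(-8, 1) = -8
  v9 = sub(1, -8) = 9
  v10 = absv(1) = 1
  v11 = min2(1, 9) = 1

After the edit, cleaning proceeds:
  v1: a read changed (in5 -8->9) — executes, giving 9.
  v5: a read changed (v1 1->9; in5 -8->9) — executes, giving 9.
  v7: a read changed (in5 -8->9; v5 1->9) — executes, giving 81.
  v9: a read changed (v5 1->9; v7 -8->81) — executes, giving -72.
  v11: a read changed (v9 9->-72) — executes, giving -72.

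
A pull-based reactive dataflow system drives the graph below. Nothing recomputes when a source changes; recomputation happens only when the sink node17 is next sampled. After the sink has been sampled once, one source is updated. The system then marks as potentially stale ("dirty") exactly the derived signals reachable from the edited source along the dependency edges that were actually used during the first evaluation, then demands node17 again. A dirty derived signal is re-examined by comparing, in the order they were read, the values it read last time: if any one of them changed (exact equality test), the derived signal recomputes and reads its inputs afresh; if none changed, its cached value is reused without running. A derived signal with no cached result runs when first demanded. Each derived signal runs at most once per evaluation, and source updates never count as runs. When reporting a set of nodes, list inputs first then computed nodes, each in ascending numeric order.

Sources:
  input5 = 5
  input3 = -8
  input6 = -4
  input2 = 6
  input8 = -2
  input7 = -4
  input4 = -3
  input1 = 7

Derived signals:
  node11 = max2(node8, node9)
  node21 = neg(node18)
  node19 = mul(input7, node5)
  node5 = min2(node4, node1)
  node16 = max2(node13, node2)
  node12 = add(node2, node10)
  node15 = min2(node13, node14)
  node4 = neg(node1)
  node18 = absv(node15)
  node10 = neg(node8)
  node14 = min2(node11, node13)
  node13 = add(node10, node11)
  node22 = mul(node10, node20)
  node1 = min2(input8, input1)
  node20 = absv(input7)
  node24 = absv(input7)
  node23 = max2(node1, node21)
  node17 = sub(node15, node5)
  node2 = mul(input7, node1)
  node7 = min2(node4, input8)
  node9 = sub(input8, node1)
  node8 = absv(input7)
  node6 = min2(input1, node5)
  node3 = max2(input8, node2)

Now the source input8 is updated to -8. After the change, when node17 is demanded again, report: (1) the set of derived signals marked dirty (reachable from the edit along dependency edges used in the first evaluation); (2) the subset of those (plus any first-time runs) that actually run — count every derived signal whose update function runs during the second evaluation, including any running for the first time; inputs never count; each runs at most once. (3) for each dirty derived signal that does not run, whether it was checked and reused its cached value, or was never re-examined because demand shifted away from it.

Marked dirty: node1, node4, node5, node9, node11, node13, node14, node15, node17.
Derived signals that run: node1, node4, node5, node9, node17 — 5 in total.
Checked but reused from cache: node11, node13, node14, node15.
Key observation: the cutoff stops propagation at node11 — its inputs' values are unchanged, so it reuses its cache.

First evaluation (everything demanded from the output):
  node1 = min2(-2, 7) = -2
  node4 = neg(-2) = 2
  node5 = min2(2, -2) = -2
  node8 = absv(-4) = 4
  node9 = sub(-2, -2) = 0
  node10 = neg(4) = -4
  node11 = max2(4, 0) = 4
  node13 = add(-4, 4) = 0
  node14 = min2(4, 0) = 0
  node15 = min2(0, 0) = 0
  node17 = sub(0, -2) = 2

Propagation after the edit:
  node1: runs — input8 -2->-8; result -8.
  node4: runs — node1 -2->-8; result 8.
  node5: runs — node4 2->8; node1 -2->-8; result -8.
  node9: runs — input8 -2->-8; node1 -2->-8; result 0 (same value as before).
  node11: checked — values it read are unchanged (node8 unchanged, node9 unchanged); reused cached 4 without running.
  node13: checked — values it read are unchanged (node10 unchanged, node11 unchanged); reused cached 0 without running.
  node14: checked — values it read are unchanged (node11 unchanged, node13 unchanged); reused cached 0 without running.
  node15: checked — values it read are unchanged (node13 unchanged, node14 unchanged); reused cached 0 without running.
  node17: runs — node5 -2->-8; result 8.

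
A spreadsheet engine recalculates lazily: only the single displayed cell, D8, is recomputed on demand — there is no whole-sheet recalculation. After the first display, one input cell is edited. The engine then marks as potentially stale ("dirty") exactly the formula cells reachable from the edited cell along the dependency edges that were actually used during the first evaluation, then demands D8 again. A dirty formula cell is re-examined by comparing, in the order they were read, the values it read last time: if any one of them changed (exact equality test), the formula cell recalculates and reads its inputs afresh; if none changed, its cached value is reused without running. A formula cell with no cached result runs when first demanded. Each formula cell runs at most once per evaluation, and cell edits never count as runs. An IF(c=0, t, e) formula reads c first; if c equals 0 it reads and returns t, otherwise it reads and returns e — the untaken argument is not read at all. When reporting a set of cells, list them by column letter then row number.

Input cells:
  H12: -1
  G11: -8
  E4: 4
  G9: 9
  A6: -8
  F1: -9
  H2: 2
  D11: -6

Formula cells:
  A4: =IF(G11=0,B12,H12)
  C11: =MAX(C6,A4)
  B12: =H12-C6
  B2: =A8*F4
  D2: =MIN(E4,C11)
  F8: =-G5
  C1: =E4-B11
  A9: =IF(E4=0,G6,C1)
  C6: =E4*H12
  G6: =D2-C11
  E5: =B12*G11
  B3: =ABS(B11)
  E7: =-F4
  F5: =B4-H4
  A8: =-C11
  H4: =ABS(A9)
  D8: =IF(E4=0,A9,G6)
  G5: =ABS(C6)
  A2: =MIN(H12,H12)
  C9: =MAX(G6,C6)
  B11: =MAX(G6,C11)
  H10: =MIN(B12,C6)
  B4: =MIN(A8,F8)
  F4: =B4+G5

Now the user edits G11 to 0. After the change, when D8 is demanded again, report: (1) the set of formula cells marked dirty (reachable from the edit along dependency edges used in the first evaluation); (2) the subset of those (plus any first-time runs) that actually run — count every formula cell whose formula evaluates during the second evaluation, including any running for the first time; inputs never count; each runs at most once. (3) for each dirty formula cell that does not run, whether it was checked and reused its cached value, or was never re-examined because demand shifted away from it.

Marked dirty: A4, C11, D2, D8, G6.
Formula cells that run: A4, B12, C11, D2, G6 — 5 in total.
Checked but reused from cache: D8.
Key observation: a condition flipped, so demand reaches new nodes — B12 runs for the first time.

First evaluation (everything demanded from the output):
  A4 = IF(G11=0: G11=-8 -> else branch H12) = -1
  C6 = 4 * -1 = -4
  C11 = MAX(-4, -1) = -1
  D2 = MIN(4, -1) = -1
  G6 = -1 - -1 = 0
  D8 = IF(E4=0: E4=4 -> else branch G6) = 0

Propagation after the edit:
  B12: demanded for the first time — runs, produces 3.
  A4: runs — G11 -8->0; result 3.
  C11: runs — A4 -1->3; result 3.
  D2: runs — C11 -1->3; result 3.
  G6: runs — D2 -1->3; C11 -1->3; result 0 (same value as before).
  D8: checked — values it read are unchanged (E4 unchanged, G6 unchanged); reused cached 0 without running.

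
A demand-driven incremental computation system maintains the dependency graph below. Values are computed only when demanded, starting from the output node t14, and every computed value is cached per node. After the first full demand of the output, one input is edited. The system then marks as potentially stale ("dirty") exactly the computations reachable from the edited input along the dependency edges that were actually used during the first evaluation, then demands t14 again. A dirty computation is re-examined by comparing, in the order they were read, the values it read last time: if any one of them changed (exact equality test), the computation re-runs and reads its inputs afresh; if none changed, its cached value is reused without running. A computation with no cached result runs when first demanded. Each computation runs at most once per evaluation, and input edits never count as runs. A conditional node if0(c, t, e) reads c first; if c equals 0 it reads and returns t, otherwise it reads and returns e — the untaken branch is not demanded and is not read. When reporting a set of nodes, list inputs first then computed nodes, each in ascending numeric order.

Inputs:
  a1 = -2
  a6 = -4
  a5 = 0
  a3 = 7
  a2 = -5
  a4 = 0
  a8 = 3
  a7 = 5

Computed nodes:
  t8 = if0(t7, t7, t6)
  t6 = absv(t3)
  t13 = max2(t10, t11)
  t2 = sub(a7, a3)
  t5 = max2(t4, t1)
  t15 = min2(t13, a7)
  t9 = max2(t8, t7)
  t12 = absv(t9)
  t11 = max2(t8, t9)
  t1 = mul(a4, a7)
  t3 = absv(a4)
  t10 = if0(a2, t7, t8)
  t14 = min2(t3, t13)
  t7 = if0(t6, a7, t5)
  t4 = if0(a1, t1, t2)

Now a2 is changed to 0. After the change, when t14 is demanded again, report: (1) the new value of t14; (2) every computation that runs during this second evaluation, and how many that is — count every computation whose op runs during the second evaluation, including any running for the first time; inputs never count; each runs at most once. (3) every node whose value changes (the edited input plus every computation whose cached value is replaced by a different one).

New value of t14: 0.
Computations that run: t10, t13 — 2 in total.
Values that change: a2, t10.
Key observation: the change is absorbed at t13 — it re-runs but produces the same value, and the output's value is unchanged.

First evaluation (everything demanded from the output):
  t3 = absv(0) = 0
  t6 = absv(0) = 0
  t7 = if0(t6=0 -> then branch a7) = 5
  t8 = if0(t7=5 -> else branch t6) = 0
  t9 = max2(0, 5) = 5
  t10 = if0(a2=-5 -> else branch t8) = 0
  t11 = max2(0, 5) = 5
  t13 = max2(0, 5) = 5
  t14 = min2(0, 5) = 0

Propagation after the edit:
  t10: runs — a2 -5->0; result 5.
  t13: runs — t10 0->5; result 5 (same value as before).
  t14: checked — values it read are unchanged (t3 unchanged, t13 unchanged); reused cached 0 without running.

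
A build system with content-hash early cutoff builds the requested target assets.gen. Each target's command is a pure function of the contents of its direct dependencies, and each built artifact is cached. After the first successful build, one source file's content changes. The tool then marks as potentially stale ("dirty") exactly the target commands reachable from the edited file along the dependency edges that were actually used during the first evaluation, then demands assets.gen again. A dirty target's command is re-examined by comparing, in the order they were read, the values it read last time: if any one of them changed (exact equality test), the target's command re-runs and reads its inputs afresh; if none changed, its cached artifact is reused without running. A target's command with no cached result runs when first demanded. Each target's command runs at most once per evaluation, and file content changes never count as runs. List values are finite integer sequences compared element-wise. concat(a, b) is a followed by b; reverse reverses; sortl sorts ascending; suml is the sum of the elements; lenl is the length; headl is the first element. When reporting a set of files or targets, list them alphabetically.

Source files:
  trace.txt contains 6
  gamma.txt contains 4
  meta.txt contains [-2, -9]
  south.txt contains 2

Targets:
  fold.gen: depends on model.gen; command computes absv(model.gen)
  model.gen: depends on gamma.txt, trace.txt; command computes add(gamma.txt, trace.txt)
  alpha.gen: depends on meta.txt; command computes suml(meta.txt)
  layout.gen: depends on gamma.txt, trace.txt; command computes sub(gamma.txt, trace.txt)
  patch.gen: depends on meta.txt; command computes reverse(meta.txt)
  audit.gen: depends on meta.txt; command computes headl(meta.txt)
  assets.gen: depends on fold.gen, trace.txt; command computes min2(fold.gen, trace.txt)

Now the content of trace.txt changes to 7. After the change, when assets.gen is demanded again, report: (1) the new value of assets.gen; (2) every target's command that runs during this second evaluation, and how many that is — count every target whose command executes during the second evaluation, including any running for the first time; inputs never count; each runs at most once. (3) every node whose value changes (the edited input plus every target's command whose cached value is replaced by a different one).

New value of assets.gen: 7.
Target commands that run: assets.gen, fold.gen, model.gen — 3 in total.
Values that change: assets.gen, fold.gen, model.gen, trace.txt.

First evaluation (everything demanded from the output):
  model.gen = add(4, 6) = 10
  fold.gen = absv(10) = 10
  assets.gen = min2(10, 6) = 6

Propagation after the edit:
  model.gen: runs — trace.txt 6->7; result 11.
  fold.gen: runs — model.gen 10->11; result 11.
  assets.gen: runs — fold.gen 10->11; trace.txt 6->7; result 7.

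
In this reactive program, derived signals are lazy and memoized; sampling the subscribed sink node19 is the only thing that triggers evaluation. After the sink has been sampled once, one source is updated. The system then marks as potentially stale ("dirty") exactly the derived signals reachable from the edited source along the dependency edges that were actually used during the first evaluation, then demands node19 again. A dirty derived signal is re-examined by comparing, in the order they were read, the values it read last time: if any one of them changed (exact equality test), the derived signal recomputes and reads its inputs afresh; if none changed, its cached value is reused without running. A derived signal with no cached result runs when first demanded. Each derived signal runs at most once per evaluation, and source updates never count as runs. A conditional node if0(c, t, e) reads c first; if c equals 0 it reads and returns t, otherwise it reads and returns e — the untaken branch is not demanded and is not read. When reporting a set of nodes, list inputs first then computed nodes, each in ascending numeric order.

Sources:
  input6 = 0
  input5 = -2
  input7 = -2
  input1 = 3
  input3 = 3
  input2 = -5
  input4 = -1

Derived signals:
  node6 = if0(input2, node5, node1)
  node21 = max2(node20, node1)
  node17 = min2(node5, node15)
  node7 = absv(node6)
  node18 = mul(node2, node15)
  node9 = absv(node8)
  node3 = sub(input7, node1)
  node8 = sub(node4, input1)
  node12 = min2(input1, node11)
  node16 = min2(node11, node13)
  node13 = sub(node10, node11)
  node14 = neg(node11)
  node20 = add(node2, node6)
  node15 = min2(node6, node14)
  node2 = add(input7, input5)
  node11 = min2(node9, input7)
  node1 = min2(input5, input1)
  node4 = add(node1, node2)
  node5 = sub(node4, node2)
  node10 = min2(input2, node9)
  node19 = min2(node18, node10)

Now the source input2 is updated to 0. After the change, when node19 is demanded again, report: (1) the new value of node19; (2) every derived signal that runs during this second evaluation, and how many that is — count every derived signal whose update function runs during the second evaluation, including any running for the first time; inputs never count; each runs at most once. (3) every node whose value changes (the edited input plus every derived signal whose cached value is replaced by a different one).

Demanding node19 again yields 0.
4 derived signals run: node5, node6, node10, node19.
The nodes whose values change: input2, node10, node19.
Note the branch switch — node5 had no cache and runs now for the first time.

First demand of the output computes:
  node1 = min2(-2, 3) = -2
  node2 = add(-2, -2) = -4
  node4 = add(-2, -4) = -6
  node6 = if0(input2=-5 -> else branch node1) = -2
  node8 = sub(-6, 3) = -9
  node9 = absv(-9) = 9
  node10 = min2(-5, 9) = -5
  node11 = min2(9, -2) = -2
  node14 = neg(-2) = 2
  node15 = min2(-2, 2) = -2
  node18 = mul(-4, -2) = 8
  node19 = min2(8, -5) = -5

After the edit, cleaning proceeds:
  node5: had never run; runs now, result -2.
  node6: a read changed (input2 -5->0) — executes, giving -2 — identical to its old value.
  node10: a read changed (input2 -5->0) — executes, giving 0.
  node15: dirty, but its reads are unchanged (node6 unchanged, node14 unchanged); cached -2 stands.
  node18: dirty, but its reads are unchanged (node2 unchanged, node15 unchanged); cached 8 stands.
  node19: a read changed (node10 -5->0) — executes, giving 0.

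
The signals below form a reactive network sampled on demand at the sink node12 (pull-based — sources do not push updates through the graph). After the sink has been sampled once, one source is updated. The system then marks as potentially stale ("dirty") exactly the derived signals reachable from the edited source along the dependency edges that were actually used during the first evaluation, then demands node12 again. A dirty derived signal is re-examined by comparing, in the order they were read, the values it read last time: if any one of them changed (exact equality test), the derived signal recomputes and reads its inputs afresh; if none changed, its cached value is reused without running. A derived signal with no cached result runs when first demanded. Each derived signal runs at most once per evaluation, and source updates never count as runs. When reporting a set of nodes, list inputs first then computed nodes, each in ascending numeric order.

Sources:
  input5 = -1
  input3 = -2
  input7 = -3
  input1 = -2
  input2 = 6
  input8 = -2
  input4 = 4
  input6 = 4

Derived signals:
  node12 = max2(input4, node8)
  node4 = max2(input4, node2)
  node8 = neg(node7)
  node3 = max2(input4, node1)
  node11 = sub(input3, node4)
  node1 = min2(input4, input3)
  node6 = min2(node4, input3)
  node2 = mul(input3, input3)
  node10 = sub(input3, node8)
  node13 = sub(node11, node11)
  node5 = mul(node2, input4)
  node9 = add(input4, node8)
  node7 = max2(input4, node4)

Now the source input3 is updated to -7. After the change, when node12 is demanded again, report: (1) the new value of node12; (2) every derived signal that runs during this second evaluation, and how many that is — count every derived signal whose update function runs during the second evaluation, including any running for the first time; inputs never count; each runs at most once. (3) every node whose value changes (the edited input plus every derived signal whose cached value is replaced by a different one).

node12 now evaluates to 4.
Run set: node2, node4, node7, node8, node12 (5 run).
Changed values: input3, node2, node4, node7, node8.

Initial pass — values computed on the first demand:
  node2 = mul(-2, -2) = 4
  node4 = max2(4, 4) = 4
  node7 = max2(4, 4) = 4
  node8 = neg(4) = -4
  node12 = max2(4, -4) = 4

Second demand — change propagation:
  node2: re-runs because input3 -2->-7; input3 -2->-7; new result 49.
  node4: re-runs because node2 4->49; new result 49.
  node7: re-runs because node4 4->49; new result 49.
  node8: re-runs because node7 4->49; new result -49.
  node12: re-runs because node8 -4->-49; new result 4 (unchanged).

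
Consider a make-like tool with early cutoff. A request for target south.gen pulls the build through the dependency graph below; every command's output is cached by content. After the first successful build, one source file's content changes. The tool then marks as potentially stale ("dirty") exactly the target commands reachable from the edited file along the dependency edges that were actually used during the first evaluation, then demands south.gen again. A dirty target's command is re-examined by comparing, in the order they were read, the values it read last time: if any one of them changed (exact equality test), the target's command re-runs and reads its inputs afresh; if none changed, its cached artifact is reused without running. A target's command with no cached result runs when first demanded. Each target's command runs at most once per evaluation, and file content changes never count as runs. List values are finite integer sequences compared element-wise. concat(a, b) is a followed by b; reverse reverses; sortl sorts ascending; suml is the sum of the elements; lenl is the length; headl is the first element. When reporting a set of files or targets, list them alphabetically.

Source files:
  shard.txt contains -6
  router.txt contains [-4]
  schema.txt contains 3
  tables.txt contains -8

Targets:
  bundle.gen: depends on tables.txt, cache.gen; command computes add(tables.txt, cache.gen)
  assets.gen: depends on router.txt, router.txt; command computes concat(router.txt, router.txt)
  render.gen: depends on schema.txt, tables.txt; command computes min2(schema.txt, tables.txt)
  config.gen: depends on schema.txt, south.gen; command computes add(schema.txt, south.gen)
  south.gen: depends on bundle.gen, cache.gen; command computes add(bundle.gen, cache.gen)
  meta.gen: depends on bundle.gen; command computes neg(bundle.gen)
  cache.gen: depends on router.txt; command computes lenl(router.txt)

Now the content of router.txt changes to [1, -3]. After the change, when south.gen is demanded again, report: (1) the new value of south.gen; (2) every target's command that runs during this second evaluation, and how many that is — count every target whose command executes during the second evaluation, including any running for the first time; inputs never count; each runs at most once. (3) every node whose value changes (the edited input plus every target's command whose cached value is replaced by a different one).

First demand of the output computes:
  cache.gen = lenl([-4]) = 1
  bundle.gen = add(-8, 1) = -7
  south.gen = add(-7, 1) = -6

After the edit, cleaning proceeds:
  cache.gen: a read changed (router.txt [-4]->[1, -3]) — executes, giving 2.
  bundle.gen: a read changed (cache.gen 1->2) — executes, giving -6.
  south.gen: a read changed (bundle.gen -7->-6; cache.gen 1->2) — executes, giving -4.

Demanding south.gen again yields -4.
3 target commands run: bundle.gen, cache.gen, south.gen.
The nodes whose values change: bundle.gen, cache.gen, router.txt, south.gen.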